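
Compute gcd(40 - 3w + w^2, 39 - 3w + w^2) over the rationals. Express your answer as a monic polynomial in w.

Repeated division with remainder:
  w^2 - 3w + 40 = (w^2 - 3w + 39) + (1)
  w^2 - 3w + 39 = (w^2 - 3w + 39)(1) + (0)
The last nonzero remainder is the constant 1, so the polynomials are coprime and gcd = 1.

1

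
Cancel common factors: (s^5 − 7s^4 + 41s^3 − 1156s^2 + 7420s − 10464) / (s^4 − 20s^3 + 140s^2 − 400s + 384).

(s^2 + 9s + 109)/(s − 4)

Repeated division with remainder:
  s^5 − 7s^4 + 41s^3 − 1156s^2 + 7420s − 10464 = (s + 13)(s^4 − 20s^3 + 140s^2 − 400s + 384) + (161s^3 − 2576s^2 + 12236s − 15456)
  s^4 − 20s^3 + 140s^2 − 400s + 384 = ((1/161)s − 4/161)(161s^3 − 2576s^2 + 12236s − 15456) + (0)
Last nonzero remainder: 161s^3 − 2576s^2 + 12236s − 15456. Dividing through by 161 gives the monic gcd s^3 − 16s^2 + 76s − 96.
Cancel s^3 − 16s^2 + 76s − 96 from numerator and denominator to get the reduced form.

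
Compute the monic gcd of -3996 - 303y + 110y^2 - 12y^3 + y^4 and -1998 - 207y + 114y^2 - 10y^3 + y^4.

111 - 7y + y^2

Euclidean algorithm in ℚ[y]:
  y^4 - 12y^3 + 110y^2 - 303y - 3996 = (y^4 - 10y^3 + 114y^2 - 207y - 1998) + (-2y^3 - 4y^2 - 96y - 1998)
  y^4 - 10y^3 + 114y^2 - 207y - 1998 = (-(1/2)y + 6)(-2y^3 - 4y^2 - 96y - 1998) + (90y^2 - 630y + 9990)
  -2y^3 - 4y^2 - 96y - 1998 = (-(1/45)y - 1/5)(90y^2 - 630y + 9990) + (0)
Last nonzero remainder: 90y^2 - 630y + 9990. Dividing through by 90 gives the monic gcd y^2 - 7y + 111.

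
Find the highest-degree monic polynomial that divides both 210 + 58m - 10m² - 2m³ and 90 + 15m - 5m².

Repeated division with remainder:
  -2m³ - 10m² + 58m + 210 = ((2/5)m + 16/5)(-5m² + 15m + 90) + (-26m - 78)
  -5m² + 15m + 90 = ((5/26)m - 15/13)(-26m - 78) + (0)
Last nonzero remainder: -26m - 78. Dividing through by -26 gives the monic gcd m + 3.

3 + m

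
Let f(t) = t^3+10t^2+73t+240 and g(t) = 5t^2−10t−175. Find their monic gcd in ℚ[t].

Apply the Euclidean algorithm:
  t^3+10t^2+73t+240 = ((1/5)t+12/5)(5t^2−10t−175) + (132t+660)
  5t^2−10t−175 = ((5/132)t−35/132)(132t+660) + (0)
Last nonzero remainder: 132t+660. Dividing through by 132 gives the monic gcd t+5.

t+5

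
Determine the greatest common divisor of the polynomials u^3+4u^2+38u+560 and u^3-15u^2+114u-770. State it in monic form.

Apply the Euclidean algorithm:
  u^3+4u^2+38u+560 = (u^3-15u^2+114u-770) + (19u^2-76u+1330)
  u^3-15u^2+114u-770 = ((1/19)u-11/19)(19u^2-76u+1330) + (0)
Last nonzero remainder: 19u^2-76u+1330. Dividing through by 19 gives the monic gcd u^2-4u+70.

u^2-4u+70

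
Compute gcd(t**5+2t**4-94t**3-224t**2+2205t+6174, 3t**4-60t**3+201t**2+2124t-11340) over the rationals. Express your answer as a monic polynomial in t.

Repeated division with remainder:
  t**5+2t**4-94t**3-224t**2+2205t+6174 = ((1/3)t+22/3)(3t**4-60t**3+201t**2+2124t-11340) + (279t**3-2406t**2-9591t+89334)
  3t**4-60t**3+201t**2+2124t-11340 = ((1/93)t-1058/8649)(279t**3-2406t**2-9591t+89334) + ((28288/2883)t**2-(28288/2883)t-396032/961)
  279t**3-2406t**2-9591t+89334 = ((804357/28288)t-6132141/28288)((28288/2883)t**2-(28288/2883)t-396032/961) + (0)
Last nonzero remainder: (28288/2883)t**2-(28288/2883)t-396032/961. Dividing through by 28288/2883 gives the monic gcd t**2-t-42.

t**2-t-42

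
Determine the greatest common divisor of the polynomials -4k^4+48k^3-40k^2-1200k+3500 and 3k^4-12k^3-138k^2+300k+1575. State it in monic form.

Euclidean algorithm in ℚ[k]:
  -4k^4+48k^3-40k^2-1200k+3500 = (-4/3)(3k^4-12k^3-138k^2+300k+1575) + (32k^3-224k^2-800k+5600)
  3k^4-12k^3-138k^2+300k+1575 = ((3/32)k+9/32)(32k^3-224k^2-800k+5600) + (0)
Last nonzero remainder: 32k^3-224k^2-800k+5600. Dividing through by 32 gives the monic gcd k^3-7k^2-25k+175.

k^3-7k^2-25k+175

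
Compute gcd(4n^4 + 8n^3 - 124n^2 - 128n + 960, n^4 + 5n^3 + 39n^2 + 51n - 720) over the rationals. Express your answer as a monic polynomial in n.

n^2 + 2n - 15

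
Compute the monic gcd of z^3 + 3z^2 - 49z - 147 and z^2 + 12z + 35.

z + 7

Euclidean algorithm in ℚ[z]:
  z^3 + 3z^2 - 49z - 147 = (z - 9)(z^2 + 12z + 35) + (24z + 168)
  z^2 + 12z + 35 = ((1/24)z + 5/24)(24z + 168) + (0)
Last nonzero remainder: 24z + 168. Dividing through by 24 gives the monic gcd z + 7.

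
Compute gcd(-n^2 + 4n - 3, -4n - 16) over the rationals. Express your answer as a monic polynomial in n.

1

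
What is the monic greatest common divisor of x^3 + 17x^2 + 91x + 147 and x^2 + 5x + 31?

1

Euclidean algorithm in ℚ[x]:
  x^3 + 17x^2 + 91x + 147 = (x + 12)(x^2 + 5x + 31) + (-225)
  x^2 + 5x + 31 = (-(1/225)x^2 - (1/45)x - 31/225)(-225) + (0)
The last nonzero remainder is the constant -225, so the polynomials are coprime and gcd = 1.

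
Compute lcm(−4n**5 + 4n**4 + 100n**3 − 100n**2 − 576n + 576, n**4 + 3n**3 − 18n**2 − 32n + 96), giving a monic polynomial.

By polynomial division,
  −4n**5 + 4n**4 + 100n**3 − 100n**2 − 576n + 576 = (−4n + 16)(n**4 + 3n**3 − 18n**2 − 32n + 96) + (−20n**3 + 60n**2 + 320n − 960)
  n**4 + 3n**3 − 18n**2 − 32n + 96 = (−(1/20)n − 3/10)(−20n**3 + 60n**2 + 320n − 960) + (16n**2 + 16n − 192)
  −20n**3 + 60n**2 + 320n − 960 = (−(5/4)n + 5)(16n**2 + 16n − 192) + (0)
Last nonzero remainder: 16n**2 + 16n − 192. Dividing through by 16 gives the monic gcd n**2 + n − 12.
Then lcm(f, g) = f·g / gcd(f, g); expanding and making the result monic gives the answer.

n**7 + n**6 − 35n**5 − 17n**4 + 394n**3 − 56n**2 − 1440n + 1152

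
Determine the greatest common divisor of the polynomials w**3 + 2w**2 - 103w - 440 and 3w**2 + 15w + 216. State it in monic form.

1

Repeated division with remainder:
  w**3 + 2w**2 - 103w - 440 = ((1/3)w - 1)(3w**2 + 15w + 216) + (-160w - 224)
  3w**2 + 15w + 216 = (-(3/160)w - 27/400)(-160w - 224) + (5022/25)
  -160w - 224 = (-(2000/2511)w - 2800/2511)(5022/25) + (0)
The last nonzero remainder is the constant 5022/25, so the polynomials are coprime and gcd = 1.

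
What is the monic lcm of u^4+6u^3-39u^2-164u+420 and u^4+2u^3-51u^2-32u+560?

Euclidean algorithm in ℚ[u]:
  u^4+6u^3-39u^2-164u+420 = (u^4+2u^3-51u^2-32u+560) + (4u^3+12u^2-132u-140)
  u^4+2u^3-51u^2-32u+560 = ((1/4)u-1/4)(4u^3+12u^2-132u-140) + (-15u^2-30u+525)
  4u^3+12u^2-132u-140 = (-(4/15)u-4/15)(-15u^2-30u+525) + (0)
Last nonzero remainder: -15u^2-30u+525. Dividing through by -15 gives the monic gcd u^2+2u-35.
Then lcm(f, g) = f·g / gcd(f, g); expanding and making the result monic gives the answer.

u^6+6u^5-55u^4-260u^3+1044u^2+2624u-6720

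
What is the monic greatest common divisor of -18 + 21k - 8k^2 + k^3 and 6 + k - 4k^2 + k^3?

Apply the Euclidean algorithm:
  k^3 - 8k^2 + 21k - 18 = (k^3 - 4k^2 + k + 6) + (-4k^2 + 20k - 24)
  k^3 - 4k^2 + k + 6 = (-(1/4)k - 1/4)(-4k^2 + 20k - 24) + (0)
Last nonzero remainder: -4k^2 + 20k - 24. Dividing through by -4 gives the monic gcd k^2 - 5k + 6.

6 - 5k + k^2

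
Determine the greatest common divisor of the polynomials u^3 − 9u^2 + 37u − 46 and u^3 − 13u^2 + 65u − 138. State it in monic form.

Euclidean algorithm in ℚ[u]:
  u^3 − 9u^2 + 37u − 46 = (u^3 − 13u^2 + 65u − 138) + (4u^2 − 28u + 92)
  u^3 − 13u^2 + 65u − 138 = ((1/4)u − 3/2)(4u^2 − 28u + 92) + (0)
Last nonzero remainder: 4u^2 − 28u + 92. Dividing through by 4 gives the monic gcd u^2 − 7u + 23.

u^2 − 7u + 23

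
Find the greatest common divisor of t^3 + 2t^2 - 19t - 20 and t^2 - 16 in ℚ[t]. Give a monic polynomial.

t - 4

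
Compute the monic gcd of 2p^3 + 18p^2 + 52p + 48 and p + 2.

p + 2

Repeated division with remainder:
  2p^3 + 18p^2 + 52p + 48 = (2p^2 + 14p + 24)(p + 2) + (0)
The last nonzero remainder p + 2 is already monic.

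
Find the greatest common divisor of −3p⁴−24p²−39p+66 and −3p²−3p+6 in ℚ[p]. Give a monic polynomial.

p²+p−2

Apply the Euclidean algorithm:
  −3p⁴−24p²−39p+66 = (p²−p+11)(−3p²−3p+6) + (0)
Last nonzero remainder: −3p²−3p+6. Dividing through by −3 gives the monic gcd p²+p−2.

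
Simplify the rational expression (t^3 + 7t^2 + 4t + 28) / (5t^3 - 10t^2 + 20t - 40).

(t + 7)/(5t - 10)

Repeated division with remainder:
  t^3 + 7t^2 + 4t + 28 = (1/5)(5t^3 - 10t^2 + 20t - 40) + (9t^2 + 36)
  5t^3 - 10t^2 + 20t - 40 = ((5/9)t - 10/9)(9t^2 + 36) + (0)
Last nonzero remainder: 9t^2 + 36. Dividing through by 9 gives the monic gcd t^2 + 4.
Cancel t^2 + 4 from numerator and denominator to get the reduced form.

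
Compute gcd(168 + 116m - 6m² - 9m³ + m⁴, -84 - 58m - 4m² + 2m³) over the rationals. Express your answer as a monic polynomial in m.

-14 - 5m + m²

Repeated division with remainder:
  m⁴ - 9m³ - 6m² + 116m + 168 = ((1/2)m - 7/2)(2m³ - 4m² - 58m - 84) + (9m² - 45m - 126)
  2m³ - 4m² - 58m - 84 = ((2/9)m + 2/3)(9m² - 45m - 126) + (0)
Last nonzero remainder: 9m² - 45m - 126. Dividing through by 9 gives the monic gcd m² - 5m - 14.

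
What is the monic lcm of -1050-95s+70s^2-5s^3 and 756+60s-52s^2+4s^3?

Repeated division with remainder:
  -5s^3+70s^2-95s-1050 = (-5/4)(4s^3-52s^2+60s+756) + (5s^2-20s-105)
  4s^3-52s^2+60s+756 = ((4/5)s-36/5)(5s^2-20s-105) + (0)
Last nonzero remainder: 5s^2-20s-105. Dividing through by 5 gives the monic gcd s^2-4s-21.
Then lcm(f, g) = f·g / gcd(f, g); expanding and making the result monic gives the answer.

-1890+39s+145s^2-23s^3+s^4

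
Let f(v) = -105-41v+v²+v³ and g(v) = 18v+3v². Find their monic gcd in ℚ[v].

By polynomial division,
  v³+v²-41v-105 = ((1/3)v-5/3)(3v²+18v) + (-11v-105)
  3v²+18v = (-(3/11)v+117/121)(-11v-105) + (12285/121)
  -11v-105 = (-(1331/12285)v-121/117)(12285/121) + (0)
The last nonzero remainder is the constant 12285/121, so the polynomials are coprime and gcd = 1.

1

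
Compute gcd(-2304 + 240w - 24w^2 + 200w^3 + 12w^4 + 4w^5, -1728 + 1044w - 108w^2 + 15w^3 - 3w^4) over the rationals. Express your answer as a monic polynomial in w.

-96 + 42w + w^2 + w^3

Apply the Euclidean algorithm:
  4w^5 + 12w^4 + 200w^3 - 24w^2 + 240w - 2304 = (-(4/3)w - 32/3)(-3w^4 + 15w^3 - 108w^2 + 1044w - 1728) + (216w^3 + 216w^2 + 9072w - 20736)
  -3w^4 + 15w^3 - 108w^2 + 1044w - 1728 = (-(1/72)w + 1/12)(216w^3 + 216w^2 + 9072w - 20736) + (0)
Last nonzero remainder: 216w^3 + 216w^2 + 9072w - 20736. Dividing through by 216 gives the monic gcd w^3 + w^2 + 42w - 96.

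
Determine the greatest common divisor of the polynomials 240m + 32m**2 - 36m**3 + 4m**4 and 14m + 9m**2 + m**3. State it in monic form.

Apply the Euclidean algorithm:
  4m**4 - 36m**3 + 32m**2 + 240m = (4m - 72)(m**3 + 9m**2 + 14m) + (624m**2 + 1248m)
  m**3 + 9m**2 + 14m = ((1/624)m + 7/624)(624m**2 + 1248m) + (0)
Last nonzero remainder: 624m**2 + 1248m. Dividing through by 624 gives the monic gcd m**2 + 2m.

2m + m**2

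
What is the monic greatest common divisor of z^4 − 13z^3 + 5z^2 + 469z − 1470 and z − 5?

z − 5

Euclidean algorithm in ℚ[z]:
  z^4 − 13z^3 + 5z^2 + 469z − 1470 = (z^3 − 8z^2 − 35z + 294)(z − 5) + (0)
The last nonzero remainder z − 5 is already monic.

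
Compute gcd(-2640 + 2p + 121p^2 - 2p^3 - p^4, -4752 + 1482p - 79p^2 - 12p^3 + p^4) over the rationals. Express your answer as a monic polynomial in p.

Repeated division with remainder:
  -p^4 - 2p^3 + 121p^2 + 2p - 2640 = (-1)(p^4 - 12p^3 - 79p^2 + 1482p - 4752) + (-14p^3 + 42p^2 + 1484p - 7392)
  p^4 - 12p^3 - 79p^2 + 1482p - 4752 = (-(1/14)p + 9/14)(-14p^3 + 42p^2 + 1484p - 7392) + (0)
Last nonzero remainder: -14p^3 + 42p^2 + 1484p - 7392. Dividing through by -14 gives the monic gcd p^3 - 3p^2 - 106p + 528.

528 - 106p - 3p^2 + p^3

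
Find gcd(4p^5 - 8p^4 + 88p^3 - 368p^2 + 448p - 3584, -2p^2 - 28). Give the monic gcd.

Apply the Euclidean algorithm:
  4p^5 - 8p^4 + 88p^3 - 368p^2 + 448p - 3584 = (-2p^3 + 4p^2 - 16p + 128)(-2p^2 - 28) + (0)
Last nonzero remainder: -2p^2 - 28. Dividing through by -2 gives the monic gcd p^2 + 14.

p^2 + 14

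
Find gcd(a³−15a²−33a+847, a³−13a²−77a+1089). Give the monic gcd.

Apply the Euclidean algorithm:
  a³−15a²−33a+847 = (a³−13a²−77a+1089) + (−2a²+44a−242)
  a³−13a²−77a+1089 = (−(1/2)a−9/2)(−2a²+44a−242) + (0)
Last nonzero remainder: −2a²+44a−242. Dividing through by −2 gives the monic gcd a²−22a+121.

a²−22a+121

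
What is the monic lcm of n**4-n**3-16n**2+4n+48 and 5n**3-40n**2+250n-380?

n**6-7n**5+28n**4+62n**3-584n**2-136n+1824

Euclidean algorithm in ℚ[n]:
  n**4-n**3-16n**2+4n+48 = ((1/5)n+7/5)(5n**3-40n**2+250n-380) + (-10n**2-270n+580)
  5n**3-40n**2+250n-380 = (-(1/2)n+35/2)(-10n**2-270n+580) + (5265n-10530)
  -10n**2-270n+580 = (-(2/1053)n-58/1053)(5265n-10530) + (0)
Last nonzero remainder: 5265n-10530. Dividing through by 5265 gives the monic gcd n-2.
Then lcm(f, g) = f·g / gcd(f, g); expanding and making the result monic gives the answer.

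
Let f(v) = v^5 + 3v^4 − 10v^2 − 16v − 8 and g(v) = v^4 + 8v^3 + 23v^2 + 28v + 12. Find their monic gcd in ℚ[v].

By polynomial division,
  v^5 + 3v^4 − 10v^2 − 16v − 8 = (v − 5)(v^4 + 8v^3 + 23v^2 + 28v + 12) + (17v^3 + 77v^2 + 112v + 52)
  v^4 + 8v^3 + 23v^2 + 28v + 12 = ((1/17)v + 59/289)(17v^3 + 77v^2 + 112v + 52) + ((200/289)v^2 + (600/289)v + 400/289)
  17v^3 + 77v^2 + 112v + 52 = ((4913/200)v + 3757/100)((200/289)v^2 + (600/289)v + 400/289) + (0)
Last nonzero remainder: (200/289)v^2 + (600/289)v + 400/289. Dividing through by 200/289 gives the monic gcd v^2 + 3v + 2.

v^2 + 3v + 2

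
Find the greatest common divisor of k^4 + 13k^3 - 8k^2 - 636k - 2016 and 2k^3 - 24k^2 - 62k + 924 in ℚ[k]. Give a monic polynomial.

Euclidean algorithm in ℚ[k]:
  k^4 + 13k^3 - 8k^2 - 636k - 2016 = ((1/2)k + 25/2)(2k^3 - 24k^2 - 62k + 924) + (323k^2 - 323k - 13566)
  2k^3 - 24k^2 - 62k + 924 = ((2/323)k - 22/323)(323k^2 - 323k - 13566) + (0)
Last nonzero remainder: 323k^2 - 323k - 13566. Dividing through by 323 gives the monic gcd k^2 - k - 42.

k^2 - k - 42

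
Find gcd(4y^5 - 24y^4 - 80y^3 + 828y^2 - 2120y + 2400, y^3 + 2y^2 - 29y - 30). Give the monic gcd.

Repeated division with remainder:
  4y^5 - 24y^4 - 80y^3 + 828y^2 - 2120y + 2400 = (4y^2 - 32y + 100)(y^3 + 2y^2 - 29y - 30) + (-180y^2 - 180y + 5400)
  y^3 + 2y^2 - 29y - 30 = (-(1/180)y - 1/180)(-180y^2 - 180y + 5400) + (0)
Last nonzero remainder: -180y^2 - 180y + 5400. Dividing through by -180 gives the monic gcd y^2 + y - 30.

y^2 + y - 30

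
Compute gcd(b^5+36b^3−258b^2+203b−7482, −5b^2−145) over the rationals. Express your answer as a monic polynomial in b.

By polynomial division,
  b^5+36b^3−258b^2+203b−7482 = (−(1/5)b^3−(7/5)b+258/5)(−5b^2−145) + (0)
Last nonzero remainder: −5b^2−145. Dividing through by −5 gives the monic gcd b^2+29.

b^2+29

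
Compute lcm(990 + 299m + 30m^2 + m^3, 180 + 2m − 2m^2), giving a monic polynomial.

−9900 − 2000m − m^2 + 20m^3 + m^4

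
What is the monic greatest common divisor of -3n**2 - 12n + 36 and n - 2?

n - 2

Apply the Euclidean algorithm:
  -3n**2 - 12n + 36 = (-3n - 18)(n - 2) + (0)
The last nonzero remainder n - 2 is already monic.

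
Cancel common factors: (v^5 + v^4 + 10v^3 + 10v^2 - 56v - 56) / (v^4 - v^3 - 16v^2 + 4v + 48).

Euclidean algorithm in ℚ[v]:
  v^5 + v^4 + 10v^3 + 10v^2 - 56v - 56 = (v + 2)(v^4 - v^3 - 16v^2 + 4v + 48) + (28v^3 + 38v^2 - 112v - 152)
  v^4 - v^3 - 16v^2 + 4v + 48 = ((1/28)v - 33/392)(28v^3 + 38v^2 - 112v - 152) + (-(1725/196)v^2 + 1725/49)
  28v^3 + 38v^2 - 112v - 152 = (-(5488/1725)v - 7448/1725)(-(1725/196)v^2 + 1725/49) + (0)
Last nonzero remainder: -(1725/196)v^2 + 1725/49. Dividing through by -1725/196 gives the monic gcd v^2 - 4.
Cancel v^2 - 4 from numerator and denominator to get the reduced form.

(v^3 + v^2 + 14v + 14)/(v^2 - v - 12)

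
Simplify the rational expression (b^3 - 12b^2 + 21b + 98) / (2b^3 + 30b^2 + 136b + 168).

Euclidean algorithm in ℚ[b]:
  b^3 - 12b^2 + 21b + 98 = (1/2)(2b^3 + 30b^2 + 136b + 168) + (-27b^2 - 47b + 14)
  2b^3 + 30b^2 + 136b + 168 = (-(2/27)b - 716/729)(-27b^2 - 47b + 14) + ((66248/729)b + 132496/729)
  -27b^2 - 47b + 14 = (-(19683/66248)b + 729/9464)((66248/729)b + 132496/729) + (0)
Last nonzero remainder: (66248/729)b + 132496/729. Dividing through by 66248/729 gives the monic gcd b + 2.
Cancel b + 2 from numerator and denominator to get the reduced form.

(b^2 - 14b + 49)/(2b^2 + 26b + 84)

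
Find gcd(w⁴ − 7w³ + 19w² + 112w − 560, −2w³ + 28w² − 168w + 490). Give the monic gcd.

w² − 7w + 35

Apply the Euclidean algorithm:
  w⁴ − 7w³ + 19w² + 112w − 560 = (−(1/2)w − 7/2)(−2w³ + 28w² − 168w + 490) + (33w² − 231w + 1155)
  −2w³ + 28w² − 168w + 490 = (−(2/33)w + 14/33)(33w² − 231w + 1155) + (0)
Last nonzero remainder: 33w² − 231w + 1155. Dividing through by 33 gives the monic gcd w² − 7w + 35.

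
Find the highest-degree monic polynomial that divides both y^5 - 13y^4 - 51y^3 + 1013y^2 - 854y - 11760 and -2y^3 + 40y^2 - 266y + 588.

Repeated division with remainder:
  y^5 - 13y^4 - 51y^3 + 1013y^2 - 854y - 11760 = (-(1/2)y^2 - (7/2)y + 22)(-2y^3 + 40y^2 - 266y + 588) + (-504y^2 + 7056y - 24696)
  -2y^3 + 40y^2 - 266y + 588 = ((1/252)y - 1/42)(-504y^2 + 7056y - 24696) + (0)
Last nonzero remainder: -504y^2 + 7056y - 24696. Dividing through by -504 gives the monic gcd y^2 - 14y + 49.

y^2 - 14y + 49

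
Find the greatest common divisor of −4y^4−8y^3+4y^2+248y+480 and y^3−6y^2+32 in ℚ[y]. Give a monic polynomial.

y^2−2y−8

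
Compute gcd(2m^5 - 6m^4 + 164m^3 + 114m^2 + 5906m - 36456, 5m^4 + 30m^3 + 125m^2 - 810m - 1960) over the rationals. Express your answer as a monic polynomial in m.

m^3 + 4m^2 + 17m - 196

Euclidean algorithm in ℚ[m]:
  2m^5 - 6m^4 + 164m^3 + 114m^2 + 5906m - 36456 = ((2/5)m - 18/5)(5m^4 + 30m^3 + 125m^2 - 810m - 1960) + (222m^3 + 888m^2 + 3774m - 43512)
  5m^4 + 30m^3 + 125m^2 - 810m - 1960 = ((5/222)m + 5/111)(222m^3 + 888m^2 + 3774m - 43512) + (0)
Last nonzero remainder: 222m^3 + 888m^2 + 3774m - 43512. Dividing through by 222 gives the monic gcd m^3 + 4m^2 + 17m - 196.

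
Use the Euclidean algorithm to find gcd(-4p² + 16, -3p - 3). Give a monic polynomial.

Euclidean algorithm in ℚ[p]:
  -4p² + 16 = ((4/3)p - 4/3)(-3p - 3) + (12)
  -3p - 3 = (-(1/4)p - 1/4)(12) + (0)
The last nonzero remainder is the constant 12, so the polynomials are coprime and gcd = 1.

1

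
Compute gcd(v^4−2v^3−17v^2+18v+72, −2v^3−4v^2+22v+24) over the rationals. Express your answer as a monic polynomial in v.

Repeated division with remainder:
  v^4−2v^3−17v^2+18v+72 = (−(1/2)v+2)(−2v^3−4v^2+22v+24) + (2v^2−14v+24)
  −2v^3−4v^2+22v+24 = (−v−9)(2v^2−14v+24) + (−80v+240)
  2v^2−14v+24 = (−(1/40)v+1/10)(−80v+240) + (0)
Last nonzero remainder: −80v+240. Dividing through by −80 gives the monic gcd v−3.

v−3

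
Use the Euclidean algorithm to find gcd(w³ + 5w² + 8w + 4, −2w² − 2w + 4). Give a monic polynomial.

w + 2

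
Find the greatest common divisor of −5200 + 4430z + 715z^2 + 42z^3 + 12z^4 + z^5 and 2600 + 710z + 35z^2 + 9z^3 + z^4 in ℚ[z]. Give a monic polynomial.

Apply the Euclidean algorithm:
  z^5 + 12z^4 + 42z^3 + 715z^2 + 4430z − 5200 = (z + 3)(z^4 + 9z^3 + 35z^2 + 710z + 2600) + (−20z^3 − 100z^2 − 300z − 13000)
  z^4 + 9z^3 + 35z^2 + 710z + 2600 = (−(1/20)z − 1/5)(−20z^3 − 100z^2 − 300z − 13000) + (0)
Last nonzero remainder: −20z^3 − 100z^2 − 300z − 13000. Dividing through by −20 gives the monic gcd z^3 + 5z^2 + 15z + 650.

650 + 15z + 5z^2 + z^3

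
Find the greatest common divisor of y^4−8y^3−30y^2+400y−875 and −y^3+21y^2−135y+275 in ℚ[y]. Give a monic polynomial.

By polynomial division,
  y^4−8y^3−30y^2+400y−875 = (−y−13)(−y^3+21y^2−135y+275) + (108y^2−1080y+2700)
  −y^3+21y^2−135y+275 = (−(1/108)y+11/108)(108y^2−1080y+2700) + (0)
Last nonzero remainder: 108y^2−1080y+2700. Dividing through by 108 gives the monic gcd y^2−10y+25.

y^2−10y+25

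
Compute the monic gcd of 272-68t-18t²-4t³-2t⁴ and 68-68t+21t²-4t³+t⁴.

-34+17t-2t²+t³

Euclidean algorithm in ℚ[t]:
  -2t⁴-4t³-18t²-68t+272 = (-2)(t⁴-4t³+21t²-68t+68) + (-12t³+24t²-204t+408)
  t⁴-4t³+21t²-68t+68 = (-(1/12)t+1/6)(-12t³+24t²-204t+408) + (0)
Last nonzero remainder: -12t³+24t²-204t+408. Dividing through by -12 gives the monic gcd t³-2t²+17t-34.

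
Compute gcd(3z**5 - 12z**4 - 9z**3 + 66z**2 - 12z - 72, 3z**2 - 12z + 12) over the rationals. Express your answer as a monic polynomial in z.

Apply the Euclidean algorithm:
  3z**5 - 12z**4 - 9z**3 + 66z**2 - 12z - 72 = (z**3 - 7z - 6)(3z**2 - 12z + 12) + (0)
Last nonzero remainder: 3z**2 - 12z + 12. Dividing through by 3 gives the monic gcd z**2 - 4z + 4.

z**2 - 4z + 4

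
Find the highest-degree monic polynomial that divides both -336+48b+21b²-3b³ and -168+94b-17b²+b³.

By polynomial division,
  -3b³+21b²+48b-336 = (-3)(b³-17b²+94b-168) + (-30b²+330b-840)
  b³-17b²+94b-168 = (-(1/30)b+1/5)(-30b²+330b-840) + (0)
Last nonzero remainder: -30b²+330b-840. Dividing through by -30 gives the monic gcd b²-11b+28.

28-11b+b²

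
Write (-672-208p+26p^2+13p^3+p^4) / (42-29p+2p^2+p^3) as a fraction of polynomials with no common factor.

(-96-16p+6p^2+p^3)/(6-5p+p^2)

By polynomial division,
  p^4+13p^3+26p^2-208p-672 = (p+11)(p^3+2p^2-29p+42) + (33p^2+69p-1134)
  p^3+2p^2-29p+42 = ((1/33)p-1/363)(33p^2+69p-1134) + ((672/121)p+4704/121)
  33p^2+69p-1134 = ((1331/224)p-3267/112)((672/121)p+4704/121) + (0)
Last nonzero remainder: (672/121)p+4704/121. Dividing through by 672/121 gives the monic gcd p+7.
Cancel p+7 from numerator and denominator to get the reduced form.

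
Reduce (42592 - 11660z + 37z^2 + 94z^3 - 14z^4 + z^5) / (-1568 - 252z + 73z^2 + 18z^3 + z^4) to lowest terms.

Euclidean algorithm in ℚ[z]:
  z^5 - 14z^4 + 94z^3 + 37z^2 - 11660z + 42592 = (z - 32)(z^4 + 18z^3 + 73z^2 - 252z - 1568) + (597z^3 + 2625z^2 - 18156z - 7584)
  z^4 + 18z^3 + 73z^2 - 252z - 1568 = ((1/597)z + 2707/118803)(597z^3 + 2625z^2 - 18156z - 7584) + ((1726596/39601)z^2 + (6906384/39601)z - 55251072/39601)
  597z^3 + 2625z^2 - 18156z - 7584 = ((7880599/575532)z + 3128479/575532)((1726596/39601)z^2 + (6906384/39601)z - 55251072/39601) + (0)
Last nonzero remainder: (1726596/39601)z^2 + (6906384/39601)z - 55251072/39601. Dividing through by 1726596/39601 gives the monic gcd z^2 + 4z - 32.
Cancel z^2 + 4z - 32 from numerator and denominator to get the reduced form.

(-1331 + 198z - 18z^2 + z^3)/(49 + 14z + z^2)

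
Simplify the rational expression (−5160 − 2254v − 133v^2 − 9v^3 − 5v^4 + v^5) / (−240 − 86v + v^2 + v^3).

(172 + 35v + 2v^2 + v^3)/(8 + v)

Apply the Euclidean algorithm:
  v^5 − 5v^4 − 9v^3 − 133v^2 − 2254v − 5160 = (v^2 − 6v + 83)(v^3 + v^2 − 86v − 240) + (−492v^2 + 3444v + 14760)
  v^3 + v^2 − 86v − 240 = (−(1/492)v − 2/123)(−492v^2 + 3444v + 14760) + (0)
Last nonzero remainder: −492v^2 + 3444v + 14760. Dividing through by −492 gives the monic gcd v^2 − 7v − 30.
Cancel v^2 − 7v − 30 from numerator and denominator to get the reduced form.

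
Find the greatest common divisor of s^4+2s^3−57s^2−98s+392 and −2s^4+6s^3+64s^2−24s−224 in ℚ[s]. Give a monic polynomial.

By polynomial division,
  s^4+2s^3−57s^2−98s+392 = (−1/2)(−2s^4+6s^3+64s^2−24s−224) + (5s^3−25s^2−110s+280)
  −2s^4+6s^3+64s^2−24s−224 = (−(2/5)s−4/5)(5s^3−25s^2−110s+280) + (0)
Last nonzero remainder: 5s^3−25s^2−110s+280. Dividing through by 5 gives the monic gcd s^3−5s^2−22s+56.

s^3−5s^2−22s+56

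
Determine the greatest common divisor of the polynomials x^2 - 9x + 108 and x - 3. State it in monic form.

1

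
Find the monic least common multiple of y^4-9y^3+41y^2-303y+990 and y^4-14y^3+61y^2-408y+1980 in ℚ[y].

Apply the Euclidean algorithm:
  y^4-9y^3+41y^2-303y+990 = (y^4-14y^3+61y^2-408y+1980) + (5y^3-20y^2+105y-990)
  y^4-14y^3+61y^2-408y+1980 = ((1/5)y-2)(5y^3-20y^2+105y-990) + (0)
Last nonzero remainder: 5y^3-20y^2+105y-990. Dividing through by 5 gives the monic gcd y^3-4y^2+21y-198.
Then lcm(f, g) = f·g / gcd(f, g); expanding and making the result monic gives the answer.

y^5-19y^4+131y^3-713y^2+4020y-9900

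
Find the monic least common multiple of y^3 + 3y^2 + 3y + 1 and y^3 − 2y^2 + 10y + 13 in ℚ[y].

y^5 + 7y^3 + 31y^2 + 36y + 13

By polynomial division,
  y^3 + 3y^2 + 3y + 1 = (y^3 − 2y^2 + 10y + 13) + (5y^2 − 7y − 12)
  y^3 − 2y^2 + 10y + 13 = ((1/5)y − 3/25)(5y^2 − 7y − 12) + ((289/25)y + 289/25)
  5y^2 − 7y − 12 = ((125/289)y − 300/289)((289/25)y + 289/25) + (0)
Last nonzero remainder: (289/25)y + 289/25. Dividing through by 289/25 gives the monic gcd y + 1.
Then lcm(f, g) = f·g / gcd(f, g); expanding and making the result monic gives the answer.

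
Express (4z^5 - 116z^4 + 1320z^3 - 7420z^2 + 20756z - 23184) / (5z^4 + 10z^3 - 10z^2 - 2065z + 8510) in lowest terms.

(4z^3 - 80z^2 + 508z - 1008)/(5z^2 + 55z + 370)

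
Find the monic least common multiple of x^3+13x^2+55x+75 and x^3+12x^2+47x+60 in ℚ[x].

x^4+17x^3+107x^2+295x+300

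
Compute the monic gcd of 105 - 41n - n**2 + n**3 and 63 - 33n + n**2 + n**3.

Apply the Euclidean algorithm:
  n**3 - n**2 - 41n + 105 = (n**3 + n**2 - 33n + 63) + (-2n**2 - 8n + 42)
  n**3 + n**2 - 33n + 63 = (-(1/2)n + 3/2)(-2n**2 - 8n + 42) + (0)
Last nonzero remainder: -2n**2 - 8n + 42. Dividing through by -2 gives the monic gcd n**2 + 4n - 21.

-21 + 4n + n**2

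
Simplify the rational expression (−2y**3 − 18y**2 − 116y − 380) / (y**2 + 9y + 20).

By polynomial division,
  −2y**3 − 18y**2 − 116y − 380 = (−2y)(y**2 + 9y + 20) + (−76y − 380)
  y**2 + 9y + 20 = (−(1/76)y − 1/19)(−76y − 380) + (0)
Last nonzero remainder: −76y − 380. Dividing through by −76 gives the monic gcd y + 5.
Cancel y + 5 from numerator and denominator to get the reduced form.

(−2y**2 − 8y − 76)/(y + 4)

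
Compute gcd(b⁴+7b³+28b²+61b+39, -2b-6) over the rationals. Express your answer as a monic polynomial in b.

b+3

By polynomial division,
  b⁴+7b³+28b²+61b+39 = (-(1/2)b³-2b²-8b-13/2)(-2b-6) + (0)
Last nonzero remainder: -2b-6. Dividing through by -2 gives the monic gcd b+3.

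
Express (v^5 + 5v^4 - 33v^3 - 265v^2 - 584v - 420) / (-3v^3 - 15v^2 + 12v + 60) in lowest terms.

Repeated division with remainder:
  v^5 + 5v^4 - 33v^3 - 265v^2 - 584v - 420 = (-(1/3)v^2 + 29/3)(-3v^3 - 15v^2 + 12v + 60) + (-100v^2 - 700v - 1000)
  -3v^3 - 15v^2 + 12v + 60 = ((3/100)v - 3/50)(-100v^2 - 700v - 1000) + (0)
Last nonzero remainder: -100v^2 - 700v - 1000. Dividing through by -100 gives the monic gcd v^2 + 7v + 10.
Cancel v^2 + 7v + 10 from numerator and denominator to get the reduced form.

(-v^3 + 2v^2 + 29v + 42)/(3v - 6)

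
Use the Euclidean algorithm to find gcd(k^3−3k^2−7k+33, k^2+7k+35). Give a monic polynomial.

1

Apply the Euclidean algorithm:
  k^3−3k^2−7k+33 = (k−10)(k^2+7k+35) + (28k+383)
  k^2+7k+35 = ((1/28)k−187/784)(28k+383) + (99061/784)
  28k+383 = ((21952/99061)k+300272/99061)(99061/784) + (0)
The last nonzero remainder is the constant 99061/784, so the polynomials are coprime and gcd = 1.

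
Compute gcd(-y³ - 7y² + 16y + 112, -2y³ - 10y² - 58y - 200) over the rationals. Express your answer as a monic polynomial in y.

y + 4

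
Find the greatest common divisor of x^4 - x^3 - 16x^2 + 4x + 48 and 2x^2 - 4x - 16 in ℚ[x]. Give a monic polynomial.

x^2 - 2x - 8

By polynomial division,
  x^4 - x^3 - 16x^2 + 4x + 48 = ((1/2)x^2 + (1/2)x - 3)(2x^2 - 4x - 16) + (0)
Last nonzero remainder: 2x^2 - 4x - 16. Dividing through by 2 gives the monic gcd x^2 - 2x - 8.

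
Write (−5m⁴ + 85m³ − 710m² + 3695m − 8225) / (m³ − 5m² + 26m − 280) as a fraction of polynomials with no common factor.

Apply the Euclidean algorithm:
  −5m⁴ + 85m³ − 710m² + 3695m − 8225 = (−5m + 60)(m³ − 5m² + 26m − 280) + (−280m² + 735m + 8575)
  m³ − 5m² + 26m − 280 = (−(1/280)m + 19/2240)(−280m² + 735m + 8575) + ((3225/64)m − 22575/64)
  −280m² + 735m + 8575 = (−(3584/645)m − 3136/129)((3225/64)m − 22575/64) + (0)
Last nonzero remainder: (3225/64)m − 22575/64. Dividing through by 3225/64 gives the monic gcd m − 7.
Cancel m − 7 from numerator and denominator to get the reduced form.

(−5m³ + 50m² − 360m + 1175)/(m² + 2m + 40)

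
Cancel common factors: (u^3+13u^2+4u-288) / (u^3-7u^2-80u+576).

(u^2+4u-32)/(u^2-16u+64)

Euclidean algorithm in ℚ[u]:
  u^3+13u^2+4u-288 = (u^3-7u^2-80u+576) + (20u^2+84u-864)
  u^3-7u^2-80u+576 = ((1/20)u-14/25)(20u^2+84u-864) + ((256/25)u+2304/25)
  20u^2+84u-864 = ((125/64)u-75/8)((256/25)u+2304/25) + (0)
Last nonzero remainder: (256/25)u+2304/25. Dividing through by 256/25 gives the monic gcd u+9.
Cancel u+9 from numerator and denominator to get the reduced form.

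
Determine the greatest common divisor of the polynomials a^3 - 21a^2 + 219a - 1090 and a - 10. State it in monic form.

By polynomial division,
  a^3 - 21a^2 + 219a - 1090 = (a^2 - 11a + 109)(a - 10) + (0)
The last nonzero remainder a - 10 is already monic.

a - 10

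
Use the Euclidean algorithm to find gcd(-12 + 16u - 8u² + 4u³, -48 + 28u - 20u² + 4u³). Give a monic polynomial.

3 - u + u²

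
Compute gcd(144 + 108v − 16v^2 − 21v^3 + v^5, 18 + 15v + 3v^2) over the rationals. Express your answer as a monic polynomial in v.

6 + 5v + v^2

Apply the Euclidean algorithm:
  v^5 − 21v^3 − 16v^2 + 108v + 144 = ((1/3)v^3 − (5/3)v^2 − (2/3)v + 8)(3v^2 + 15v + 18) + (0)
Last nonzero remainder: 3v^2 + 15v + 18. Dividing through by 3 gives the monic gcd v^2 + 5v + 6.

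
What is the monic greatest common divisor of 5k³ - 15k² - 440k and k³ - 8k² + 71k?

k

Euclidean algorithm in ℚ[k]:
  5k³ - 15k² - 440k = (5)(k³ - 8k² + 71k) + (25k² - 795k)
  k³ - 8k² + 71k = ((1/25)k + 119/125)(25k² - 795k) + ((20696/25)k)
  25k² - 795k = ((625/20696)k - 19875/20696)((20696/25)k) + (0)
Last nonzero remainder: (20696/25)k. Dividing through by 20696/25 gives the monic gcd k.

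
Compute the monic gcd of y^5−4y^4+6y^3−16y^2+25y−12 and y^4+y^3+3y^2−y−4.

y^3+3y−4

By polynomial division,
  y^5−4y^4+6y^3−16y^2+25y−12 = (y−5)(y^4+y^3+3y^2−y−4) + (8y^3+24y−32)
  y^4+y^3+3y^2−y−4 = ((1/8)y+1/8)(8y^3+24y−32) + (0)
Last nonzero remainder: 8y^3+24y−32. Dividing through by 8 gives the monic gcd y^3+3y−4.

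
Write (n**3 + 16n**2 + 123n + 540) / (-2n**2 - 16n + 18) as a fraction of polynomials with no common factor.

(-n**2 - 7n - 60)/(2n - 2)

By polynomial division,
  n**3 + 16n**2 + 123n + 540 = (-(1/2)n - 4)(-2n**2 - 16n + 18) + (68n + 612)
  -2n**2 - 16n + 18 = (-(1/34)n + 1/34)(68n + 612) + (0)
Last nonzero remainder: 68n + 612. Dividing through by 68 gives the monic gcd n + 9.
Cancel n + 9 from numerator and denominator to get the reduced form.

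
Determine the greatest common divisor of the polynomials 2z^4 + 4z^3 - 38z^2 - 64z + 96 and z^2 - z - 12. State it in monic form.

z^2 - z - 12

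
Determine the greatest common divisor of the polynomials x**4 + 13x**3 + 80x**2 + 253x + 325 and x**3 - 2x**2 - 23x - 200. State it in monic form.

Apply the Euclidean algorithm:
  x**4 + 13x**3 + 80x**2 + 253x + 325 = (x + 15)(x**3 - 2x**2 - 23x - 200) + (133x**2 + 798x + 3325)
  x**3 - 2x**2 - 23x - 200 = ((1/133)x - 8/133)(133x**2 + 798x + 3325) + (0)
Last nonzero remainder: 133x**2 + 798x + 3325. Dividing through by 133 gives the monic gcd x**2 + 6x + 25.

x**2 + 6x + 25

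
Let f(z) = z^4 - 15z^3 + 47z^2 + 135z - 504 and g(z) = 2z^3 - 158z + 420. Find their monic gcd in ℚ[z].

By polynomial division,
  z^4 - 15z^3 + 47z^2 + 135z - 504 = ((1/2)z - 15/2)(2z^3 - 158z + 420) + (126z^2 - 1260z + 2646)
  2z^3 - 158z + 420 = ((1/63)z + 10/63)(126z^2 - 1260z + 2646) + (0)
Last nonzero remainder: 126z^2 - 1260z + 2646. Dividing through by 126 gives the monic gcd z^2 - 10z + 21.

z^2 - 10z + 21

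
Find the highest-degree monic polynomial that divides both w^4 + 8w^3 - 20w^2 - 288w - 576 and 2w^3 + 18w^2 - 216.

w + 6

By polynomial division,
  w^4 + 8w^3 - 20w^2 - 288w - 576 = ((1/2)w - 1/2)(2w^3 + 18w^2 - 216) + (-11w^2 - 180w - 684)
  2w^3 + 18w^2 - 216 = (-(2/11)w + 162/121)(-11w^2 - 180w - 684) + ((14112/121)w + 84672/121)
  -11w^2 - 180w - 684 = (-(1331/14112)w - 2299/2352)((14112/121)w + 84672/121) + (0)
Last nonzero remainder: (14112/121)w + 84672/121. Dividing through by 14112/121 gives the monic gcd w + 6.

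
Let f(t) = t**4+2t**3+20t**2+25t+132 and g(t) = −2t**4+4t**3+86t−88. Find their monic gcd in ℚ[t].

t**2+3t+11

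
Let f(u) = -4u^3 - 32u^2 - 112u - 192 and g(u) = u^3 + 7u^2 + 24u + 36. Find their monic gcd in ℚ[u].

u^2 + 4u + 12

Apply the Euclidean algorithm:
  -4u^3 - 32u^2 - 112u - 192 = (-4)(u^3 + 7u^2 + 24u + 36) + (-4u^2 - 16u - 48)
  u^3 + 7u^2 + 24u + 36 = (-(1/4)u - 3/4)(-4u^2 - 16u - 48) + (0)
Last nonzero remainder: -4u^2 - 16u - 48. Dividing through by -4 gives the monic gcd u^2 + 4u + 12.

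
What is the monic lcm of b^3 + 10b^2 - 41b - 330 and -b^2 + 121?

Repeated division with remainder:
  b^3 + 10b^2 - 41b - 330 = (-b - 10)(-b^2 + 121) + (80b + 880)
  -b^2 + 121 = (-(1/80)b + 11/80)(80b + 880) + (0)
Last nonzero remainder: 80b + 880. Dividing through by 80 gives the monic gcd b + 11.
Then lcm(f, g) = f·g / gcd(f, g); expanding and making the result monic gives the answer.

b^4 - b^3 - 151b^2 + 121b + 3630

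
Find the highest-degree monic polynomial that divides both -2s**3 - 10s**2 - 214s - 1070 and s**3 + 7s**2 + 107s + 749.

s**2 + 107

By polynomial division,
  -2s**3 - 10s**2 - 214s - 1070 = (-2)(s**3 + 7s**2 + 107s + 749) + (4s**2 + 428)
  s**3 + 7s**2 + 107s + 749 = ((1/4)s + 7/4)(4s**2 + 428) + (0)
Last nonzero remainder: 4s**2 + 428. Dividing through by 4 gives the monic gcd s**2 + 107.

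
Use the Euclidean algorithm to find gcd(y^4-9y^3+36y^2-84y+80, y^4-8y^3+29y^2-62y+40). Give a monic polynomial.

y^3-7y^2+22y-40

By polynomial division,
  y^4-9y^3+36y^2-84y+80 = (y^4-8y^3+29y^2-62y+40) + (-y^3+7y^2-22y+40)
  y^4-8y^3+29y^2-62y+40 = (-y+1)(-y^3+7y^2-22y+40) + (0)
Last nonzero remainder: -y^3+7y^2-22y+40. Dividing through by -1 gives the monic gcd y^3-7y^2+22y-40.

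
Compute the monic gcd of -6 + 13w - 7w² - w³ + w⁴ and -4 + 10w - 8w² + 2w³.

Repeated division with remainder:
  w⁴ - w³ - 7w² + 13w - 6 = ((1/2)w + 3/2)(2w³ - 8w² + 10w - 4) + (0)
Last nonzero remainder: 2w³ - 8w² + 10w - 4. Dividing through by 2 gives the monic gcd w³ - 4w² + 5w - 2.

-2 + 5w - 4w² + w³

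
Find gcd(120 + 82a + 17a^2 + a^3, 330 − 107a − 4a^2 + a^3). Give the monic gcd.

10 + a

Repeated division with remainder:
  a^3 + 17a^2 + 82a + 120 = (a^3 − 4a^2 − 107a + 330) + (21a^2 + 189a − 210)
  a^3 − 4a^2 − 107a + 330 = ((1/21)a − 13/21)(21a^2 + 189a − 210) + (20a + 200)
  21a^2 + 189a − 210 = ((21/20)a − 21/20)(20a + 200) + (0)
Last nonzero remainder: 20a + 200. Dividing through by 20 gives the monic gcd a + 10.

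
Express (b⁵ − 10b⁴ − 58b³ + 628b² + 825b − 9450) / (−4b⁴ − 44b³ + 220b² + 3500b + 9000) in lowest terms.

Euclidean algorithm in ℚ[b]:
  b⁵ − 10b⁴ − 58b³ + 628b² + 825b − 9450 = (−(1/4)b + 21/4)(−4b⁴ − 44b³ + 220b² + 3500b + 9000) + (228b³ + 348b² − 15300b − 56700)
  −4b⁴ − 44b³ + 220b² + 3500b + 9000 = (−(1/57)b − 60/361)(228b³ + 348b² − 15300b − 56700) + ((3400/361)b² − (13600/361)b − 153000/361)
  228b³ + 348b² − 15300b − 56700 = ((20577/850)b + 22743/170)((3400/361)b² − (13600/361)b − 153000/361) + (0)
Last nonzero remainder: (3400/361)b² − (13600/361)b − 153000/361. Dividing through by 3400/361 gives the monic gcd b² − 4b − 45.
Cancel b² − 4b − 45 from numerator and denominator to get the reduced form.

(−b³ + 6b² + 37b − 210)/(4b² + 60b + 200)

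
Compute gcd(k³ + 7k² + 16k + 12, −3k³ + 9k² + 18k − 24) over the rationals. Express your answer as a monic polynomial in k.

k + 2

By polynomial division,
  k³ + 7k² + 16k + 12 = (−1/3)(−3k³ + 9k² + 18k − 24) + (10k² + 22k + 4)
  −3k³ + 9k² + 18k − 24 = (−(3/10)k + 39/25)(10k² + 22k + 4) + (−(378/25)k − 756/25)
  10k² + 22k + 4 = (−(125/189)k − 25/189)(−(378/25)k − 756/25) + (0)
Last nonzero remainder: −(378/25)k − 756/25. Dividing through by −378/25 gives the monic gcd k + 2.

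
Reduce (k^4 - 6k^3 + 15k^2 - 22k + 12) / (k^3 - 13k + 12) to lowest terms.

Repeated division with remainder:
  k^4 - 6k^3 + 15k^2 - 22k + 12 = (k - 6)(k^3 - 13k + 12) + (28k^2 - 112k + 84)
  k^3 - 13k + 12 = ((1/28)k + 1/7)(28k^2 - 112k + 84) + (0)
Last nonzero remainder: 28k^2 - 112k + 84. Dividing through by 28 gives the monic gcd k^2 - 4k + 3.
Cancel k^2 - 4k + 3 from numerator and denominator to get the reduced form.

(k^2 - 2k + 4)/(k + 4)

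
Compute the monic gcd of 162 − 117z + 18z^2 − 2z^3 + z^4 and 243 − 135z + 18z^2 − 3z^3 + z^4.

Euclidean algorithm in ℚ[z]:
  z^4 − 2z^3 + 18z^2 − 117z + 162 = (z^4 − 3z^3 + 18z^2 − 135z + 243) + (z^3 + 18z − 81)
  z^4 − 3z^3 + 18z^2 − 135z + 243 = (z − 3)(z^3 + 18z − 81) + (0)
The last nonzero remainder z^3 + 18z − 81 is already monic.

−81 + 18z + z^3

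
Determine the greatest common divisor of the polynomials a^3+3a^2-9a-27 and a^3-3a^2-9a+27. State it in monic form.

a^2-9

Repeated division with remainder:
  a^3+3a^2-9a-27 = (a^3-3a^2-9a+27) + (6a^2-54)
  a^3-3a^2-9a+27 = ((1/6)a-1/2)(6a^2-54) + (0)
Last nonzero remainder: 6a^2-54. Dividing through by 6 gives the monic gcd a^2-9.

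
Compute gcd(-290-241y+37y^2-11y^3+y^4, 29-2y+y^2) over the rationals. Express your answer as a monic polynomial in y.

Euclidean algorithm in ℚ[y]:
  y^4-11y^3+37y^2-241y-290 = (y^2-9y-10)(y^2-2y+29) + (0)
The last nonzero remainder y^2-2y+29 is already monic.

29-2y+y^2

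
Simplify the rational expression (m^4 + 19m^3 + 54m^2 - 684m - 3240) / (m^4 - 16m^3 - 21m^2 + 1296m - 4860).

(m^2 + 16m + 60)/(m^2 - 19m + 90)

Apply the Euclidean algorithm:
  m^4 + 19m^3 + 54m^2 - 684m - 3240 = (m^4 - 16m^3 - 21m^2 + 1296m - 4860) + (35m^3 + 75m^2 - 1980m + 1620)
  m^4 - 16m^3 - 21m^2 + 1296m - 4860 = ((1/35)m - 127/245)(35m^3 + 75m^2 - 1980m + 1620) + ((3648/49)m^2 + (10944/49)m - 196992/49)
  35m^3 + 75m^2 - 1980m + 1620 = ((1715/3648)m - 245/608)((3648/49)m^2 + (10944/49)m - 196992/49) + (0)
Last nonzero remainder: (3648/49)m^2 + (10944/49)m - 196992/49. Dividing through by 3648/49 gives the monic gcd m^2 + 3m - 54.
Cancel m^2 + 3m - 54 from numerator and denominator to get the reduced form.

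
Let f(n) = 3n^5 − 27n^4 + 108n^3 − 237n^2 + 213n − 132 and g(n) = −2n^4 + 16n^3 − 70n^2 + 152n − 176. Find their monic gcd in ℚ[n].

Apply the Euclidean algorithm:
  3n^5 − 27n^4 + 108n^3 − 237n^2 + 213n − 132 = (−(3/2)n + 3/2)(−2n^4 + 16n^3 − 70n^2 + 152n − 176) + (−21n^3 + 96n^2 − 279n + 132)
  −2n^4 + 16n^3 − 70n^2 + 152n − 176 = ((2/21)n − 16/49)(−21n^3 + 96n^2 − 279n + 132) + (−(592/49)n^2 + (2368/49)n − 6512/49)
  −21n^3 + 96n^2 − 279n + 132 = ((1029/592)n − 147/148)(−(592/49)n^2 + (2368/49)n − 6512/49) + (0)
Last nonzero remainder: −(592/49)n^2 + (2368/49)n − 6512/49. Dividing through by −592/49 gives the monic gcd n^2 − 4n + 11.

n^2 − 4n + 11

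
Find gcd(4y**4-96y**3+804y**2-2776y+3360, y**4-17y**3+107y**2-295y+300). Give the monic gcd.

y**2-7y+12

By polynomial division,
  4y**4-96y**3+804y**2-2776y+3360 = (4)(y**4-17y**3+107y**2-295y+300) + (-28y**3+376y**2-1596y+2160)
  y**4-17y**3+107y**2-295y+300 = (-(1/28)y+25/196)(-28y**3+376y**2-1596y+2160) + ((100/49)y**2-(100/7)y+1200/49)
  -28y**3+376y**2-1596y+2160 = (-(343/25)y+441/5)((100/49)y**2-(100/7)y+1200/49) + (0)
Last nonzero remainder: (100/49)y**2-(100/7)y+1200/49. Dividing through by 100/49 gives the monic gcd y**2-7y+12.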